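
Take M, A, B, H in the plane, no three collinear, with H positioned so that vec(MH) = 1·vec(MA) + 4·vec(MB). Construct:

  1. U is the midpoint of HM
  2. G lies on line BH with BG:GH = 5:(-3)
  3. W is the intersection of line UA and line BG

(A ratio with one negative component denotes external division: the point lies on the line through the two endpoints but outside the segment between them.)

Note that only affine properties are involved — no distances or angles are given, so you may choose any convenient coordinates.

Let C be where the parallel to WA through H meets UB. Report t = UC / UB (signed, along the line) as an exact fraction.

t = -4/3

Work in coordinates with M = (0, 0), A = (1, 0), B = (0, 1), H = (1, 4).
1. U is the midpoint of HM ⇒ U = (1/2, 2)
2. G lies on line BH with BG:GH = 5:(-3) ⇒ G = (5/2, 17/2)
3. W is the intersection of line UA and line BG ⇒ W = (3/7, 16/7)
through H parallel to WA: direction (4/7, -16/7); meets UB at C = (7/6, 10/3)
C = U + t·(B−U) with t = -4/3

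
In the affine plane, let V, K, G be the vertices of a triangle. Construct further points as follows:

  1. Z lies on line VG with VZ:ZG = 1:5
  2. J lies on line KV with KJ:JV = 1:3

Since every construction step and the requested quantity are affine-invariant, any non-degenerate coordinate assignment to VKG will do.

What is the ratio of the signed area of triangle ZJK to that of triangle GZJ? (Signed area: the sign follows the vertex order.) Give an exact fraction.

Set V = (0, 0), K = (1, 0), G = (0, 1); any affine frame gives the same invariant.
1. Z lies on line VG with VZ:ZG = 1:5 ⇒ Z = (0, 1/6)
2. J lies on line KV with KJ:JV = 1:3 ⇒ J = (3/4, 0)
2·[ZJK] = 1/24, 2·[GZJ] = 5/8
[ZJK]:[GZJ] = 1/24:5/8 = 1/15

[ZJK]:[GZJ] = 1/15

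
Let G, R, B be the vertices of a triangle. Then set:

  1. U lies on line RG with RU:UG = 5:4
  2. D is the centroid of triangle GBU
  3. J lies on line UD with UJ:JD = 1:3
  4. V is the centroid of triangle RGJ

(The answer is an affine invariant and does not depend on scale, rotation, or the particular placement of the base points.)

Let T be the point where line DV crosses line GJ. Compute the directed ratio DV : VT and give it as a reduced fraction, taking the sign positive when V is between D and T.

Work in coordinates with G = (0, 0), R = (1, 0), B = (0, 1).
1. U lies on line RG with RU:UG = 5:4 ⇒ U = (4/9, 0)
2. D is the centroid of triangle GBU ⇒ D = (4/27, 1/3)
3. J lies on line UD with UJ:JD = 1:3 ⇒ J = (10/27, 1/12)
4. V is the centroid of triangle RGJ ⇒ V = (37/81, 1/36)
line DV meets GJ at T = (32/81, 4/45)
V = D + t·(T−D) with t = 5/4, so DV:VT = 5/4:-1/4

DV:VT = -5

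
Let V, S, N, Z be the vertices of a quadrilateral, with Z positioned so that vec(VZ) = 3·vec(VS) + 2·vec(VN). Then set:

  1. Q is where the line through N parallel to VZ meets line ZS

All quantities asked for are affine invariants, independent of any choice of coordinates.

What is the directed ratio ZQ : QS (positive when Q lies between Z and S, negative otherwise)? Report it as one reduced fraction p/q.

ZQ:QS = -3/5

Set V = (0, 0), S = (1, 0), N = (0, 1), Z = (3, 2); any affine frame gives the same invariant.
1. Q is where the line through N parallel to VZ meets line ZS ⇒ Q = (6, 5)
Q = Z + t·(S−Z) with t = -3/2, so ZQ:QS = t:(1−t) = -3/2:5/2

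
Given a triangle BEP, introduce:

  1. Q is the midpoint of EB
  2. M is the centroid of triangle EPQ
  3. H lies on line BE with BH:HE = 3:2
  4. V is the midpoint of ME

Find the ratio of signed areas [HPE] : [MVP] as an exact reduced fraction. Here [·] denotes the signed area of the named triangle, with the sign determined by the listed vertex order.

[HPE]:[MVP] = -24/5

Set B = (0, 0), E = (1, 0), P = (0, 1); any affine frame gives the same invariant.
1. Q is the midpoint of EB ⇒ Q = (1/2, 0)
2. M is the centroid of triangle EPQ ⇒ M = (1/2, 1/3)
3. H lies on line BE with BH:HE = 3:2 ⇒ H = (3/5, 0)
4. V is the midpoint of ME ⇒ V = (3/4, 1/6)
2·[HPE] = -2/5, 2·[MVP] = 1/12
[HPE]:[MVP] = -2/5:1/12 = -24/5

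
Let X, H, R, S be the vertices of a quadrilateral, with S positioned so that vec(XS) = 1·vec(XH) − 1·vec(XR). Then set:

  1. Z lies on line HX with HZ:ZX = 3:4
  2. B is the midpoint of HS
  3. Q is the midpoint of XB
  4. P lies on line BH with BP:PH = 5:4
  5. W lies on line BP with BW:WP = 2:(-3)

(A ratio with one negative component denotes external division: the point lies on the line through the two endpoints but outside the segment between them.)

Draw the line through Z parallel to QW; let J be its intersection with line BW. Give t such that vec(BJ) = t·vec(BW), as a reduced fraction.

Choose coordinates X = (0, 0), H = (1, 0), R = (0, 1), S = (1, -1).
1. Z lies on line HX with HZ:ZX = 3:4 ⇒ Z = (4/7, 0)
2. B is the midpoint of HS ⇒ B = (1, -1/2)
3. Q is the midpoint of XB ⇒ Q = (1/2, -1/4)
4. P lies on line BH with BP:PH = 5:4 ⇒ P = (1, -2/9)
5. W lies on line BP with BW:WP = 2:(-3) ⇒ W = (1, -19/18)
through Z parallel to QW: direction (1/2, -29/36); meets BW at J = (1, -29/42)
J = B + t·(W−B) with t = 12/35

t = 12/35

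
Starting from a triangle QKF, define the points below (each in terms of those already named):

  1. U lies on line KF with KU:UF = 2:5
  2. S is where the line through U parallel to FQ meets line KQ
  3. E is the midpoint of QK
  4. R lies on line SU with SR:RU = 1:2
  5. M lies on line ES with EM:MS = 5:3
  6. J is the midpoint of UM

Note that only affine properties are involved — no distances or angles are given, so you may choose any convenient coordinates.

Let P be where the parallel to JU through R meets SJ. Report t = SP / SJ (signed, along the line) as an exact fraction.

t = 1/3

Assign Q = (0, 0), K = (1, 0), F = (0, 1) — the answer is frame-independent, so this choice is without loss of generality.
1. U lies on line KF with KU:UF = 2:5 ⇒ U = (5/7, 2/7)
2. S is where the line through U parallel to FQ meets line KQ ⇒ S = (5/7, 0)
3. E is the midpoint of QK ⇒ E = (1/2, 0)
4. R lies on line SU with SR:RU = 1:2 ⇒ R = (5/7, 2/21)
5. M lies on line ES with EM:MS = 5:3 ⇒ M = (71/112, 0)
6. J is the midpoint of UM ⇒ J = (151/224, 1/7)
through R parallel to JU: direction (9/224, 1/7); meets SJ at P = (157/224, 1/21)
P = S + t·(J−S) with t = 1/3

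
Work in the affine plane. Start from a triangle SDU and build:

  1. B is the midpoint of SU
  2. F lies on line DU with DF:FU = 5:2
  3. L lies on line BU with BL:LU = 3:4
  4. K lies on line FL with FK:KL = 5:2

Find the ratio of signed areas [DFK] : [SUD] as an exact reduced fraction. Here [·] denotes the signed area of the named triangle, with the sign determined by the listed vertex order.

[DFK]:[SUD] = -50/343

Work in coordinates with S = (0, 0), D = (1, 0), U = (0, 1).
1. B is the midpoint of SU ⇒ B = (0, 1/2)
2. F lies on line DU with DF:FU = 5:2 ⇒ F = (2/7, 5/7)
3. L lies on line BU with BL:LU = 3:4 ⇒ L = (0, 5/7)
4. K lies on line FL with FK:KL = 5:2 ⇒ K = (4/49, 5/7)
2·[DFK] = 50/343, 2·[SUD] = -1
[DFK]:[SUD] = 50/343:-1 = -50/343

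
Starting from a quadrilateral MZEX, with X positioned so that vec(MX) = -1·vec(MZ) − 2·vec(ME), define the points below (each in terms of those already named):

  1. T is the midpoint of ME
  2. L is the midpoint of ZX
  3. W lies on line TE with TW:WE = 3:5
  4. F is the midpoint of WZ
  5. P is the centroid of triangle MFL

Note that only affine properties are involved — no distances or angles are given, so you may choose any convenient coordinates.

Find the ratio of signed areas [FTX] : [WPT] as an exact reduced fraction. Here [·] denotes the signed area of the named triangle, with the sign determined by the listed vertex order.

[FTX]:[WPT] = -45

Assign M = (0, 0), Z = (1, 0), E = (0, 1), X = (-1, -2) — the answer is frame-independent, so this choice is without loss of generality.
1. T is the midpoint of ME ⇒ T = (0, 1/2)
2. L is the midpoint of ZX ⇒ L = (0, -1)
3. W lies on line TE with TW:WE = 3:5 ⇒ W = (0, 11/16)
4. F is the midpoint of WZ ⇒ F = (1/2, 11/32)
5. P is the centroid of triangle MFL ⇒ P = (1/6, -7/32)
2·[FTX] = 45/32, 2·[WPT] = -1/32
[FTX]:[WPT] = 45/32:-1/32 = -45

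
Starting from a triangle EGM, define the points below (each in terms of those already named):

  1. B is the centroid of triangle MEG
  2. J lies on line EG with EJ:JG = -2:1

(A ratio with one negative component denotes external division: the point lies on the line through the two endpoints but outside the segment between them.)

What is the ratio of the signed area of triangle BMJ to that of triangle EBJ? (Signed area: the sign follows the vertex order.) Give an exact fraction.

Set E = (0, 0), G = (1, 0), M = (0, 1); any affine frame gives the same invariant.
1. B is the centroid of triangle MEG ⇒ B = (1/3, 1/3)
2. J lies on line EG with EJ:JG = -2:1 ⇒ J = (2, 0)
2·[BMJ] = -1, 2·[EBJ] = -2/3
[BMJ]:[EBJ] = -1:-2/3 = 3/2

[BMJ]:[EBJ] = 3/2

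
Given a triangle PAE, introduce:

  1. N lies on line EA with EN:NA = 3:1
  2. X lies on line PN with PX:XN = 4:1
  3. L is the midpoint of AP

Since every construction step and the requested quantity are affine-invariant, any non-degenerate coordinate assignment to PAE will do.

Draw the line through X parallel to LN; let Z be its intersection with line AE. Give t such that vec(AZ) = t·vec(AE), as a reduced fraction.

Assign P = (0, 0), A = (1, 0), E = (0, 1) — the answer is frame-independent, so this choice is without loss of generality.
1. N lies on line EA with EN:NA = 3:1 ⇒ N = (3/4, 1/4)
2. X lies on line PN with PX:XN = 4:1 ⇒ X = (3/5, 1/5)
3. L is the midpoint of AP ⇒ L = (1/2, 0)
through X parallel to LN: direction (1/4, 1/4); meets AE at Z = (7/10, 3/10)
Z = A + t·(E−A) with t = 3/10

t = 3/10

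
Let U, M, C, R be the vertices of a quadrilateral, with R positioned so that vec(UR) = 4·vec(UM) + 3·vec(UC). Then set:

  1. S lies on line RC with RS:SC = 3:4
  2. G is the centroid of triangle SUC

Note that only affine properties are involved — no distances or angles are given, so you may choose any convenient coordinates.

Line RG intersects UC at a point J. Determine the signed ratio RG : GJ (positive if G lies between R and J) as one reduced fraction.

Assign U = (0, 0), M = (1, 0), C = (0, 1), R = (4, 3) — the answer is frame-independent, so this choice is without loss of generality.
1. S lies on line RC with RS:SC = 3:4 ⇒ S = (16/7, 15/7)
2. G is the centroid of triangle SUC ⇒ G = (16/21, 22/21)
line RG meets UC at J = (0, 10/17)
G = R + t·(J−R) with t = 17/21, so RG:GJ = 17/21:4/21

RG:GJ = 17/4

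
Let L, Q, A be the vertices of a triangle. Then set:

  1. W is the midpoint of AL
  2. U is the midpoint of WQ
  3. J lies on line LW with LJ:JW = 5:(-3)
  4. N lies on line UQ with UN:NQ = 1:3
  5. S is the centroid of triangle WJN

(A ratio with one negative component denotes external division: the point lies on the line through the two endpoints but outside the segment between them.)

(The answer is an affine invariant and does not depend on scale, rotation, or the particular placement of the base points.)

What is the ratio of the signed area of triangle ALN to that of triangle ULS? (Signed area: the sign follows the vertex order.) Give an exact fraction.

[ALN]:[ULS] = -30/13

Assign L = (0, 0), Q = (1, 0), A = (0, 1) — the answer is frame-independent, so this choice is without loss of generality.
1. W is the midpoint of AL ⇒ W = (0, 1/2)
2. U is the midpoint of WQ ⇒ U = (1/2, 1/4)
3. J lies on line LW with LJ:JW = 5:(-3) ⇒ J = (0, 5/4)
4. N lies on line UQ with UN:NQ = 1:3 ⇒ N = (5/8, 3/16)
5. S is the centroid of triangle WJN ⇒ S = (5/24, 31/48)
2·[ALN] = 5/8, 2·[ULS] = -13/48
[ALN]:[ULS] = 5/8:-13/48 = -30/13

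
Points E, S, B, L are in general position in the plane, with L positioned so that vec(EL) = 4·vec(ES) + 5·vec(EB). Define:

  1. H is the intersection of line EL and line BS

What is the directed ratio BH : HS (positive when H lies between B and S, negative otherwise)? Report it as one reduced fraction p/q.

BH:HS = 4/5

Choose coordinates E = (0, 0), S = (1, 0), B = (0, 1), L = (4, 5).
1. H is the intersection of line EL and line BS ⇒ H = (4/9, 5/9)
H = B + t·(S−B) with t = 4/9, so BH:HS = t:(1−t) = 4/9:5/9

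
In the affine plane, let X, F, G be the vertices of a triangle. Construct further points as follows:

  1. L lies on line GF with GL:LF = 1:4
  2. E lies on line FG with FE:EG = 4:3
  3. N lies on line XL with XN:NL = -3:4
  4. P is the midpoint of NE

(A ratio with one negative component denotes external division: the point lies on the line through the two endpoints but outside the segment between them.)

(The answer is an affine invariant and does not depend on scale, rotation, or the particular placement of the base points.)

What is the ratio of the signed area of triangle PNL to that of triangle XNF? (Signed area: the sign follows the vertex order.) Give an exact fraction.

Assign X = (0, 0), F = (1, 0), G = (0, 1) — the answer is frame-independent, so this choice is without loss of generality.
1. L lies on line GF with GL:LF = 1:4 ⇒ L = (1/5, 4/5)
2. E lies on line FG with FE:EG = 4:3 ⇒ E = (3/7, 4/7)
3. N lies on line XL with XN:NL = -3:4 ⇒ N = (-3/5, -12/5)
4. P is the midpoint of NE ⇒ P = (-3/35, -32/35)
2·[PNL] = -16/35, 2·[XNF] = 12/5
[PNL]:[XNF] = -16/35:12/5 = -4/21

[PNL]:[XNF] = -4/21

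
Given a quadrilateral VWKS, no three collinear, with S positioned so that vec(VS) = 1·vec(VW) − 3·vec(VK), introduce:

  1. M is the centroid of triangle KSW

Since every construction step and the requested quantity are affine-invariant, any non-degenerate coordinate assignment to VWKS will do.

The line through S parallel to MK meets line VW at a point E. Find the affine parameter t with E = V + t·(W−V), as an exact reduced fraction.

t = -1/5

Work in coordinates with V = (0, 0), W = (1, 0), K = (0, 1), S = (1, -3).
1. M is the centroid of triangle KSW ⇒ M = (2/3, -2/3)
through S parallel to MK: direction (-2/3, 5/3); meets VW at E = (-1/5, 0)
E = V + t·(W−V) with t = -1/5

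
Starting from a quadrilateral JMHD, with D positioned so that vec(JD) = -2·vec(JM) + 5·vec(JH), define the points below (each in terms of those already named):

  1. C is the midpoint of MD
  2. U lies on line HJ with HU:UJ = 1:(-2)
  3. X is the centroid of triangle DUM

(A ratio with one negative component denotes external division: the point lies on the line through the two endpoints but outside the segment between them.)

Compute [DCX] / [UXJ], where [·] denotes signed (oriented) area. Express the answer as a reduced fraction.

Work in coordinates with J = (0, 0), M = (1, 0), H = (0, 1), D = (-2, 5).
1. C is the midpoint of MD ⇒ C = (-1/2, 5/2)
2. U lies on line HJ with HU:UJ = 1:(-2) ⇒ U = (0, 2)
3. X is the centroid of triangle DUM ⇒ X = (-1/3, 7/3)
2·[DCX] = 1/6, 2·[UXJ] = 2/3
[DCX]:[UXJ] = 1/6:2/3 = 1/4

[DCX]:[UXJ] = 1/4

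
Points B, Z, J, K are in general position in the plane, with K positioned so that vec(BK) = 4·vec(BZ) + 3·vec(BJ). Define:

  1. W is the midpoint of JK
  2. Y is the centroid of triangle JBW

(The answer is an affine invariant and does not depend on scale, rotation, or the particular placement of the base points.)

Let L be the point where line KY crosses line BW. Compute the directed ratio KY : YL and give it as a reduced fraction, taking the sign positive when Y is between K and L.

Work in coordinates with B = (0, 0), Z = (1, 0), J = (0, 1), K = (4, 3).
1. W is the midpoint of JK ⇒ W = (2, 2)
2. Y is the centroid of triangle JBW ⇒ Y = (2/3, 1)
line KY meets BW at L = (3/2, 3/2)
Y = K + t·(L−K) with t = 4/3, so KY:YL = 4/3:-1/3

KY:YL = -4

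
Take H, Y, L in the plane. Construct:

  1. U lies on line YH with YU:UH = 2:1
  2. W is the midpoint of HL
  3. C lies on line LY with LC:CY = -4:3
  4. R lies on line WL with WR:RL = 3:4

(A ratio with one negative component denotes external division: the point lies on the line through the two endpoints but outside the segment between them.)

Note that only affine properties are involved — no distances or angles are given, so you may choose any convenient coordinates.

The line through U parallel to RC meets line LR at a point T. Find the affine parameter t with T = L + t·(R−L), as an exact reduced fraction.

t = 29/12

Assign H = (0, 0), Y = (1, 0), L = (0, 1) — the answer is frame-independent, so this choice is without loss of generality.
1. U lies on line YH with YU:UH = 2:1 ⇒ U = (1/3, 0)
2. W is the midpoint of HL ⇒ W = (0, 1/2)
3. C lies on line LY with LC:CY = -4:3 ⇒ C = (4, -3)
4. R lies on line WL with WR:RL = 3:4 ⇒ R = (0, 5/7)
through U parallel to RC: direction (4, -26/7); meets LR at T = (0, 13/42)
T = L + t·(R−L) with t = 29/12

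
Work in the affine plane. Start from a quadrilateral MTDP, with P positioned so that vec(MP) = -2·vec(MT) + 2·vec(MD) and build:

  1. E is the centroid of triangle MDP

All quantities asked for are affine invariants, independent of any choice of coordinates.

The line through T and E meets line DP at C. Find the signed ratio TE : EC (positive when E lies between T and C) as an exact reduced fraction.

Work in coordinates with M = (0, 0), T = (1, 0), D = (0, 1), P = (-2, 2).
1. E is the centroid of triangle MDP ⇒ E = (-2/3, 1)
line TE meets DP at C = (-4, 3)
E = T + t·(C−T) with t = 1/3, so TE:EC = 1/3:2/3

TE:EC = 1/2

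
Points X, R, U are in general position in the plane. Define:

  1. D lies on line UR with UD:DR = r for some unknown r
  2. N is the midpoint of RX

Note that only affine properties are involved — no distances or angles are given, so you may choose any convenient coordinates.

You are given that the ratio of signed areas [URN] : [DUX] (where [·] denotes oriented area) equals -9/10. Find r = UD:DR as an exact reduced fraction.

r = 5/4

Work in coordinates with X = (0, 0), R = (1, 0), U = (0, 1).
1. With UD:DR = r, write λ = r/(r+1) so D = U + λ·(R−U); D is affine-linear in λ
2. N is the midpoint of RX ⇒ N = (1/2, 0)
Every point depending on D is an affine combination of D and λ-independent points, so each such coordinate is linear in λ; the λ² term in each signed area is a multiple of (R−U)×(R−U) = 0, so 2·[URN] and 2·[DUX] are each linear in λ. Evaluating at λ=0 and λ=1:
  2·[URN] = -1/2,   2·[DUX] = λ
So [URN]:[DUX] = (-1/2) / (λ). Setting this equal to -9/10:
  -1/2 = -9/10·(λ)  ⇒  λ = 5/9
Then r = λ/(1−λ) = (5/9)/(4/9) = 5/4. Check: with r = 5/4, D = (5/9, 4/9) and [URN]:[DUX] = -9/10 as required.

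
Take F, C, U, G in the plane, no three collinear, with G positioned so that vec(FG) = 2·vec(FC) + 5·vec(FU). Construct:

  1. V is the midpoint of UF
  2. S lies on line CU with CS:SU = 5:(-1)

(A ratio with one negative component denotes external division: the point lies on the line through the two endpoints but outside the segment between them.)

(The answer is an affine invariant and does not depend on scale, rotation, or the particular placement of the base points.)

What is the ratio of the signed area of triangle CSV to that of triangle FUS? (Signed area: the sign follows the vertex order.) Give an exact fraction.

[CSV]:[FUS] = 5/2

Work in coordinates with F = (0, 0), C = (1, 0), U = (0, 1), G = (2, 5).
1. V is the midpoint of UF ⇒ V = (0, 1/2)
2. S lies on line CU with CS:SU = 5:(-1) ⇒ S = (-1/4, 5/4)
2·[CSV] = 5/8, 2·[FUS] = 1/4
[CSV]:[FUS] = 5/8:1/4 = 5/2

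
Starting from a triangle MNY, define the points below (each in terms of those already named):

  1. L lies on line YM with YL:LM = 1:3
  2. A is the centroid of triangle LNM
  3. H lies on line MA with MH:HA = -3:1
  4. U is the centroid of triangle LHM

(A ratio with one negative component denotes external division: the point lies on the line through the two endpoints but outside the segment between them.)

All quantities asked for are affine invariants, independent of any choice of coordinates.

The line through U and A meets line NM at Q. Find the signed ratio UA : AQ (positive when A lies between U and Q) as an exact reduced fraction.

Assign M = (0, 0), N = (1, 0), Y = (0, 1) — the answer is frame-independent, so this choice is without loss of generality.
1. L lies on line YM with YL:LM = 1:3 ⇒ L = (0, 3/4)
2. A is the centroid of triangle LNM ⇒ A = (1/3, 1/4)
3. H lies on line MA with MH:HA = -3:1 ⇒ H = (1/2, 3/8)
4. U is the centroid of triangle LHM ⇒ U = (1/6, 3/8)
line UA meets NM at Q = (2/3, 0)
A = U + t·(Q−U) with t = 1/3, so UA:AQ = 1/3:2/3

UA:AQ = 1/2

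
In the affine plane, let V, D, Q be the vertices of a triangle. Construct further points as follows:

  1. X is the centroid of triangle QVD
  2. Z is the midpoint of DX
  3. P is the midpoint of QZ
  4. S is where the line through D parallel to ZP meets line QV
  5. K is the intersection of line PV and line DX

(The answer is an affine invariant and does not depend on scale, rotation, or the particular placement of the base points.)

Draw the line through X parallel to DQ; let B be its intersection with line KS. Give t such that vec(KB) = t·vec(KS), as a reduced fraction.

Set V = (0, 0), D = (1, 0), Q = (0, 1); any affine frame gives the same invariant.
1. X is the centroid of triangle QVD ⇒ X = (1/3, 1/3)
2. Z is the midpoint of DX ⇒ Z = (2/3, 1/6)
3. P is the midpoint of QZ ⇒ P = (1/3, 7/12)
4. S is where the line through D parallel to ZP meets line QV ⇒ S = (0, 5/4)
5. K is the intersection of line PV and line DX ⇒ K = (2/9, 7/18)
through X parallel to DQ: direction (-1, 1); meets KS at B = (14/69, 32/69)
B = K + t·(S−K) with t = 2/23

t = 2/23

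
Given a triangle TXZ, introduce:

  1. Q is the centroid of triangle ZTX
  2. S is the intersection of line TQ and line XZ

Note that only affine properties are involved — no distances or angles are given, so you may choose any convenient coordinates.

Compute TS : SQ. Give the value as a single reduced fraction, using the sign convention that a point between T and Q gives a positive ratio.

TS:SQ = -3

Choose coordinates T = (0, 0), X = (1, 0), Z = (0, 1).
1. Q is the centroid of triangle ZTX ⇒ Q = (1/3, 1/3)
2. S is the intersection of line TQ and line XZ ⇒ S = (1/2, 1/2)
S = T + t·(Q−T) with t = 3/2, so TS:SQ = t:(1−t) = 3/2:-1/2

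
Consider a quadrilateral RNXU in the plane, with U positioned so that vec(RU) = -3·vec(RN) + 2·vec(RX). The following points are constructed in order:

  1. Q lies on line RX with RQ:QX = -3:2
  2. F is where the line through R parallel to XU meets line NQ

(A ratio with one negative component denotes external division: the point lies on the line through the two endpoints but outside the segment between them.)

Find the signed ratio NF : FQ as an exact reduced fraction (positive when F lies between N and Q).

NF:FQ = -1/9

Assign R = (0, 0), N = (1, 0), X = (0, 1), U = (-3, 2) — the answer is frame-independent, so this choice is without loss of generality.
1. Q lies on line RX with RQ:QX = -3:2 ⇒ Q = (0, 3)
2. F is where the line through R parallel to XU meets line NQ ⇒ F = (9/8, -3/8)
F = N + t·(Q−N) with t = -1/8, so NF:FQ = t:(1−t) = -1/8:9/8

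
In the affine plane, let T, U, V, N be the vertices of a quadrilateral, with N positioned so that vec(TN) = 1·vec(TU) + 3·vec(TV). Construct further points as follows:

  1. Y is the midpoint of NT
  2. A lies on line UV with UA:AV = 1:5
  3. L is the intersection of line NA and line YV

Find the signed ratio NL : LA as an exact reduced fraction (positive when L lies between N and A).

Choose coordinates T = (0, 0), U = (1, 0), V = (0, 1), N = (1, 3).
1. Y is the midpoint of NT ⇒ Y = (1/2, 3/2)
2. A lies on line UV with UA:AV = 1:5 ⇒ A = (5/6, 1/6)
3. L is the intersection of line NA and line YV ⇒ L = (15/16, 31/16)
L = N + t·(A−N) with t = 3/8, so NL:LA = t:(1−t) = 3/8:5/8

NL:LA = 3/5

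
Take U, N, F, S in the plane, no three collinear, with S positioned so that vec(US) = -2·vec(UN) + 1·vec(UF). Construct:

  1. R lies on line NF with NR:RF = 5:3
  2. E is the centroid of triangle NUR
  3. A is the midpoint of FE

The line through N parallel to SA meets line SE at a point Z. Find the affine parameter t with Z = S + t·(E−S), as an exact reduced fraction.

t = 25/19

Set U = (0, 0), N = (1, 0), F = (0, 1), S = (-2, 1); any affine frame gives the same invariant.
1. R lies on line NF with NR:RF = 5:3 ⇒ R = (3/8, 5/8)
2. E is the centroid of triangle NUR ⇒ E = (11/24, 5/24)
3. A is the midpoint of FE ⇒ A = (11/48, 29/48)
through N parallel to SA: direction (107/48, -19/48); meets SE at Z = (563/456, -1/24)
Z = S + t·(E−S) with t = 25/19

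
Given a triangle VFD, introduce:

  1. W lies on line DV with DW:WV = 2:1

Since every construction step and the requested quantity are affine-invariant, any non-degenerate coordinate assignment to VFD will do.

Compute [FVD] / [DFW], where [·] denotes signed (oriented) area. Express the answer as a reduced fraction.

[FVD]:[DFW] = 3/2

Set V = (0, 0), F = (1, 0), D = (0, 1); any affine frame gives the same invariant.
1. W lies on line DV with DW:WV = 2:1 ⇒ W = (0, 1/3)
2·[FVD] = -1, 2·[DFW] = -2/3
[FVD]:[DFW] = -1:-2/3 = 3/2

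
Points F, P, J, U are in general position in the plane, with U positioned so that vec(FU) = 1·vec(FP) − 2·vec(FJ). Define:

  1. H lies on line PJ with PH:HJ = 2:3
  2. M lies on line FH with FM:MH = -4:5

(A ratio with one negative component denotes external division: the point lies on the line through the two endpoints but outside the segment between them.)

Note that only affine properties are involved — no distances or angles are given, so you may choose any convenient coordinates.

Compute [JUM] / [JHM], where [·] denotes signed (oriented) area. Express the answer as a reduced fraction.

Choose coordinates F = (0, 0), P = (1, 0), J = (0, 1), U = (1, -2).
1. H lies on line PJ with PH:HJ = 2:3 ⇒ H = (3/5, 2/5)
2. M lies on line FH with FM:MH = -4:5 ⇒ M = (-12/5, -8/5)
2·[JUM] = -49/5, 2·[JHM] = -3
[JUM]:[JHM] = -49/5:-3 = 49/15

[JUM]:[JHM] = 49/15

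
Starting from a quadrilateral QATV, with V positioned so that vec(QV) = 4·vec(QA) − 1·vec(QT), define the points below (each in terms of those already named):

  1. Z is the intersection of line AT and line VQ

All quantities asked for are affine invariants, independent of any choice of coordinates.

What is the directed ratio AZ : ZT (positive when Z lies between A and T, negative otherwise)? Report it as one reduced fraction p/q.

Work in coordinates with Q = (0, 0), A = (1, 0), T = (0, 1), V = (4, -1).
1. Z is the intersection of line AT and line VQ ⇒ Z = (4/3, -1/3)
Z = A + t·(T−A) with t = -1/3, so AZ:ZT = t:(1−t) = -1/3:4/3

AZ:ZT = -1/4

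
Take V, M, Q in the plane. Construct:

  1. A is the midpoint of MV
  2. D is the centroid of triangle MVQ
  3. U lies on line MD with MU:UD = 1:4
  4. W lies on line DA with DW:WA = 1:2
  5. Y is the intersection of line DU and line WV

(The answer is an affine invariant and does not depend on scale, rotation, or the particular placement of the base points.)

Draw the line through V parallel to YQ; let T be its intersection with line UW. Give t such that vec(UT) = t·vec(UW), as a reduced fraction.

Choose coordinates V = (0, 0), M = (1, 0), Q = (0, 1).
1. A is the midpoint of MV ⇒ A = (1/2, 0)
2. D is the centroid of triangle MVQ ⇒ D = (1/3, 1/3)
3. U lies on line MD with MU:UD = 1:4 ⇒ U = (13/15, 1/15)
4. W lies on line DA with DW:WA = 1:2 ⇒ W = (7/18, 2/9)
5. Y is the intersection of line DU and line WV ⇒ Y = (7/15, 4/15)
through V parallel to YQ: direction (-7/15, 11/15); meets UW at T = (-7/25, 11/25)
T = U + t·(W−U) with t = 12/5

t = 12/5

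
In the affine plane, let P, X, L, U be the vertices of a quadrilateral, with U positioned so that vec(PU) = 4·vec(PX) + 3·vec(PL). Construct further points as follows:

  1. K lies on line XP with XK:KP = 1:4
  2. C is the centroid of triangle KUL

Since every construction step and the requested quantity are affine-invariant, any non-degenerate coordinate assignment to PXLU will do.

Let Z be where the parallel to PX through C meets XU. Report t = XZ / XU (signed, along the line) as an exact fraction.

Work in coordinates with P = (0, 0), X = (1, 0), L = (0, 1), U = (4, 3).
1. K lies on line XP with XK:KP = 1:4 ⇒ K = (4/5, 0)
2. C is the centroid of triangle KUL ⇒ C = (8/5, 4/3)
through C parallel to PX: direction (1, 0); meets XU at Z = (7/3, 4/3)
Z = X + t·(U−X) with t = 4/9

t = 4/9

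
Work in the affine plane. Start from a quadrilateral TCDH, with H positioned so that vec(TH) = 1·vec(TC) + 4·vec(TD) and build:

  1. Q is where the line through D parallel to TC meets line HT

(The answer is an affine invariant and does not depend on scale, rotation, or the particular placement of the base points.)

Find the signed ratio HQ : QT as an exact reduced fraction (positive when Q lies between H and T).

Set T = (0, 0), C = (1, 0), D = (0, 1), H = (1, 4); any affine frame gives the same invariant.
1. Q is where the line through D parallel to TC meets line HT ⇒ Q = (1/4, 1)
Q = H + t·(T−H) with t = 3/4, so HQ:QT = t:(1−t) = 3/4:1/4

HQ:QT = 3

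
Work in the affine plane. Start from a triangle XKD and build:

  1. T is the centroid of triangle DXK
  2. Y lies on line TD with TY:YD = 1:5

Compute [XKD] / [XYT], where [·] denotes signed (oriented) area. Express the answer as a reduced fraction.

[XKD]:[XYT] = -18

Set X = (0, 0), K = (1, 0), D = (0, 1); any affine frame gives the same invariant.
1. T is the centroid of triangle DXK ⇒ T = (1/3, 1/3)
2. Y lies on line TD with TY:YD = 1:5 ⇒ Y = (5/18, 4/9)
2·[XKD] = 1, 2·[XYT] = -1/18
[XKD]:[XYT] = 1:-1/18 = -18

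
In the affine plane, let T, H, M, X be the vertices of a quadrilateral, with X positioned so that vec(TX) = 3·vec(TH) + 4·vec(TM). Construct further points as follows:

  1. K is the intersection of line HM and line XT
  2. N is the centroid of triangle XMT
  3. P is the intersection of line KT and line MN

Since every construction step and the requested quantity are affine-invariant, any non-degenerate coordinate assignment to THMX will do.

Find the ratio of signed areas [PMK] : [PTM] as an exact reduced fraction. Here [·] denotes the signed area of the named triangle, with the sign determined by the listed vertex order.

Choose coordinates T = (0, 0), H = (1, 0), M = (0, 1), X = (3, 4).
1. K is the intersection of line HM and line XT ⇒ K = (3/7, 4/7)
2. N is the centroid of triangle XMT ⇒ N = (1, 5/3)
3. P is the intersection of line KT and line MN ⇒ P = (3/2, 2)
2·[PMK] = 15/14, 2·[PTM] = -3/2
[PMK]:[PTM] = 15/14:-3/2 = -5/7

[PMK]:[PTM] = -5/7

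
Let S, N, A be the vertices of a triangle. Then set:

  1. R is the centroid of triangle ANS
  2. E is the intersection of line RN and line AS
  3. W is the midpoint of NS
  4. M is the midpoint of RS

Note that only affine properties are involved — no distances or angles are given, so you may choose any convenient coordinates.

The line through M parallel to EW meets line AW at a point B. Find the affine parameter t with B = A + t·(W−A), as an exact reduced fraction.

Assign S = (0, 0), N = (1, 0), A = (0, 1) — the answer is frame-independent, so this choice is without loss of generality.
1. R is the centroid of triangle ANS ⇒ R = (1/3, 1/3)
2. E is the intersection of line RN and line AS ⇒ E = (0, 1/2)
3. W is the midpoint of NS ⇒ W = (1/2, 0)
4. M is the midpoint of RS ⇒ M = (1/6, 1/6)
through M parallel to EW: direction (1/2, -1/2); meets AW at B = (2/3, -1/3)
B = A + t·(W−A) with t = 4/3

t = 4/3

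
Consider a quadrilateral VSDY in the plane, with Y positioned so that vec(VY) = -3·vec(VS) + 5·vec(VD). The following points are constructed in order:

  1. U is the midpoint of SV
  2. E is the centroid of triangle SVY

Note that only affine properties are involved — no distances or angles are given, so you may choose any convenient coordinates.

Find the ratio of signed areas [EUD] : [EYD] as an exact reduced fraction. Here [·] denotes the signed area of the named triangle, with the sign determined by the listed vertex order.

Set V = (0, 0), S = (1, 0), D = (0, 1), Y = (-3, 5); any affine frame gives the same invariant.
1. U is the midpoint of SV ⇒ U = (1/2, 0)
2. E is the centroid of triangle SVY ⇒ E = (-2/3, 5/3)
2·[EUD] = 1/3, 2·[EYD] = -2/3
[EUD]:[EYD] = 1/3:-2/3 = -1/2

[EUD]:[EYD] = -1/2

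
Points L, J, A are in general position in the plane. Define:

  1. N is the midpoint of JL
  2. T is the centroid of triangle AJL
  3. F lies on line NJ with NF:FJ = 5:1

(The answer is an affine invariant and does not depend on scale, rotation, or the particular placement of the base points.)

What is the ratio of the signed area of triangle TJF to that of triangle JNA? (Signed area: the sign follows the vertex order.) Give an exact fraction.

Assign L = (0, 0), J = (1, 0), A = (0, 1) — the answer is frame-independent, so this choice is without loss of generality.
1. N is the midpoint of JL ⇒ N = (1/2, 0)
2. T is the centroid of triangle AJL ⇒ T = (1/3, 1/3)
3. F lies on line NJ with NF:FJ = 5:1 ⇒ F = (11/12, 0)
2·[TJF] = -1/36, 2·[JNA] = -1/2
[TJF]:[JNA] = -1/36:-1/2 = 1/18

[TJF]:[JNA] = 1/18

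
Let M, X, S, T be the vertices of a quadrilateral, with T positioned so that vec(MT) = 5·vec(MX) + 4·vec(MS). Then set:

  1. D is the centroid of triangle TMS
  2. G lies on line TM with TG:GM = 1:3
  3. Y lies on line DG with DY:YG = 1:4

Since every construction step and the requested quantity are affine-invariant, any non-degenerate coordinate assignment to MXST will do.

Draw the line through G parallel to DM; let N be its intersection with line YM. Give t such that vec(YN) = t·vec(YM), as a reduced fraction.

Choose coordinates M = (0, 0), X = (1, 0), S = (0, 1), T = (5, 4).
1. D is the centroid of triangle TMS ⇒ D = (5/3, 5/3)
2. G lies on line TM with TG:GM = 1:3 ⇒ G = (15/4, 3)
3. Y lies on line DG with DY:YG = 1:4 ⇒ Y = (25/12, 29/15)
through G parallel to DM: direction (-5/3, -5/3); meets YM at N = (125/12, 29/3)
N = Y + t·(M−Y) with t = -4

t = -4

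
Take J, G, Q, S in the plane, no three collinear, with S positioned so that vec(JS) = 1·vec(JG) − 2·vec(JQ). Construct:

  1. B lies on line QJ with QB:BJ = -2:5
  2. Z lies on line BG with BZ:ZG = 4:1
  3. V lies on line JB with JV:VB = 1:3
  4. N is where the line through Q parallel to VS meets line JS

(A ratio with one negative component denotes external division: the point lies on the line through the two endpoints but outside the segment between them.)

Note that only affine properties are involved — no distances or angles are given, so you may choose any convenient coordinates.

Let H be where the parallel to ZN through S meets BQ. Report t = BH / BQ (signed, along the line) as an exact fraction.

t = 11/16

Choose coordinates J = (0, 0), G = (1, 0), Q = (0, 1), S = (1, -2).
1. B lies on line QJ with QB:BJ = -2:5 ⇒ B = (0, 5/3)
2. Z lies on line BG with BZ:ZG = 4:1 ⇒ Z = (4/5, 1/3)
3. V lies on line JB with JV:VB = 1:3 ⇒ V = (0, 5/12)
4. N is where the line through Q parallel to VS meets line JS ⇒ N = (12/5, -24/5)
through S parallel to ZN: direction (8/5, -77/15); meets BQ at H = (0, 29/24)
H = B + t·(Q−B) with t = 11/16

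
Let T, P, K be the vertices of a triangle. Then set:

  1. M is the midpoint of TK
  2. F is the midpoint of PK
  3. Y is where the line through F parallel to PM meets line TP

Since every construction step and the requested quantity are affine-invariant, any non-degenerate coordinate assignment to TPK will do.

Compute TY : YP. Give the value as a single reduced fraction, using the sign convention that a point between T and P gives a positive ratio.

Work in coordinates with T = (0, 0), P = (1, 0), K = (0, 1).
1. M is the midpoint of TK ⇒ M = (0, 1/2)
2. F is the midpoint of PK ⇒ F = (1/2, 1/2)
3. Y is where the line through F parallel to PM meets line TP ⇒ Y = (3/2, 0)
Y = T + t·(P−T) with t = 3/2, so TY:YP = t:(1−t) = 3/2:-1/2

TY:YP = -3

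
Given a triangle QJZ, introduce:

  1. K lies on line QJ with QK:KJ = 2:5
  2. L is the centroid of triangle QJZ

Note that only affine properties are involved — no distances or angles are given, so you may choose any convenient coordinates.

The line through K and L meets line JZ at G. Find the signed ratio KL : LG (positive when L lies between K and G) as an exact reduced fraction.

Set Q = (0, 0), J = (1, 0), Z = (0, 1); any affine frame gives the same invariant.
1. K lies on line QJ with QK:KJ = 2:5 ⇒ K = (2/7, 0)
2. L is the centroid of triangle QJZ ⇒ L = (1/3, 1/3)
line KL meets JZ at G = (3/8, 5/8)
L = K + t·(G−K) with t = 8/15, so KL:LG = 8/15:7/15

KL:LG = 8/7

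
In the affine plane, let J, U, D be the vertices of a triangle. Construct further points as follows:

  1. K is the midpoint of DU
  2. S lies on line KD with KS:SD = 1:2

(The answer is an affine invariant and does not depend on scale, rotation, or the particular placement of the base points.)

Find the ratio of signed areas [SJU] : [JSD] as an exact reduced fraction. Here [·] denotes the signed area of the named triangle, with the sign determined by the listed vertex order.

[SJU]:[JSD] = 2

Work in coordinates with J = (0, 0), U = (1, 0), D = (0, 1).
1. K is the midpoint of DU ⇒ K = (1/2, 1/2)
2. S lies on line KD with KS:SD = 1:2 ⇒ S = (1/3, 2/3)
2·[SJU] = 2/3, 2·[JSD] = 1/3
[SJU]:[JSD] = 2/3:1/3 = 2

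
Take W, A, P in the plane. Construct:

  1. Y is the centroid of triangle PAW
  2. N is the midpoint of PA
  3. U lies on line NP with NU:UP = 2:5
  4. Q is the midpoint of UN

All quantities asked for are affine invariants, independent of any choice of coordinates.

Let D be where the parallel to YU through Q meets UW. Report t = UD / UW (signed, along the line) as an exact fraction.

Choose coordinates W = (0, 0), A = (1, 0), P = (0, 1).
1. Y is the centroid of triangle PAW ⇒ Y = (1/3, 1/3)
2. N is the midpoint of PA ⇒ N = (1/2, 1/2)
3. U lies on line NP with NU:UP = 2:5 ⇒ U = (5/14, 9/14)
4. Q is the midpoint of UN ⇒ Q = (3/7, 4/7)
through Q parallel to YU: direction (1/42, 13/42); meets UW at D = (25/56, 45/56)
D = U + t·(W−U) with t = -1/4

t = -1/4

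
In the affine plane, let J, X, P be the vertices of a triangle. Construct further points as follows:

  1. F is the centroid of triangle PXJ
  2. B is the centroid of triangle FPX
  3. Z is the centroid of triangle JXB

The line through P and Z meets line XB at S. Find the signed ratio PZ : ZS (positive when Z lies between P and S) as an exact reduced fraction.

PZ:ZS = -7/4

Set J = (0, 0), X = (1, 0), P = (0, 1); any affine frame gives the same invariant.
1. F is the centroid of triangle PXJ ⇒ F = (1/3, 1/3)
2. B is the centroid of triangle FPX ⇒ B = (4/9, 4/9)
3. Z is the centroid of triangle JXB ⇒ Z = (13/27, 4/27)
line PZ meets XB at S = (13/63, 40/63)
Z = P + t·(S−P) with t = 7/3, so PZ:ZS = 7/3:-4/3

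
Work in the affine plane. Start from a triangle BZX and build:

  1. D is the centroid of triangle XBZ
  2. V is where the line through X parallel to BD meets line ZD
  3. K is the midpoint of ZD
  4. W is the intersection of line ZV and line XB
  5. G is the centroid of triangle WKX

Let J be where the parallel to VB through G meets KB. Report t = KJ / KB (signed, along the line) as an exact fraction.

Assign B = (0, 0), Z = (1, 0), X = (0, 1) — the answer is frame-independent, so this choice is without loss of generality.
1. D is the centroid of triangle XBZ ⇒ D = (1/3, 1/3)
2. V is where the line through X parallel to BD meets line ZD ⇒ V = (-1/3, 2/3)
3. K is the midpoint of ZD ⇒ K = (2/3, 1/6)
4. W is the intersection of line ZV and line XB ⇒ W = (0, 1/2)
5. G is the centroid of triangle WKX ⇒ G = (2/9, 5/9)
through G parallel to VB: direction (1/3, -2/3); meets KB at J = (4/9, 1/9)
J = K + t·(B−K) with t = 1/3

t = 1/3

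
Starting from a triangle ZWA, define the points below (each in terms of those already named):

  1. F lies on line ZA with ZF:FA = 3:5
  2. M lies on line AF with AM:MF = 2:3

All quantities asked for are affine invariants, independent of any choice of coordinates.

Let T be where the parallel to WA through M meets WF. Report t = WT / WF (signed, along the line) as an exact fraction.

t = 2/5

Work in coordinates with Z = (0, 0), W = (1, 0), A = (0, 1).
1. F lies on line ZA with ZF:FA = 3:5 ⇒ F = (0, 3/8)
2. M lies on line AF with AM:MF = 2:3 ⇒ M = (0, 3/4)
through M parallel to WA: direction (-1, 1); meets WF at T = (3/5, 3/20)
T = W + t·(F−W) with t = 2/5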